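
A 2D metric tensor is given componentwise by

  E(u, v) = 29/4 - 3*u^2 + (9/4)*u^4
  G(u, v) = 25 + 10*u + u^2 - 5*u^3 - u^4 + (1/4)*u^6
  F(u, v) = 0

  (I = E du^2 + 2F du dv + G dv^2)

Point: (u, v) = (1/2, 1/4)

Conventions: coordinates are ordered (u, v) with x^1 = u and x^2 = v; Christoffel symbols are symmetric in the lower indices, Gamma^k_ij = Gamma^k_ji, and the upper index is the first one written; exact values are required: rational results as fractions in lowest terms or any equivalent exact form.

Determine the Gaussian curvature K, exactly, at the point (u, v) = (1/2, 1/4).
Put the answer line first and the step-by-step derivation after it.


Answer: K = 8192/209525

E = 425/64, F = 0, G = 7569/256, EG - F^2 = 3216825/16384 at the point
E_u = -15/8, E_v = 0, F_u = 0, F_v = 0, G_u = 435/64, G_v = 0
E_vv = 0, F_uv = 0, G_uu = -497/32
Compute both Brioschi determinants and normalise by (EG - F^2)^2.
M1 = [[-E_vv/2 + F_uv - G_uu/2, E_u/2, F_u - E_v/2], [F_v - G_u/2, E, F], [G_v/2, F, G]] = [[497/64, -15/16, 0], [-435/128, 425/64, 0], [0, 0, 7569/256]]; det M1 = 1499986575/1048576
M2 = [[0, E_v/2, G_u/2], [E_v/2, E, F], [G_u/2, F, G]] = [[0, 0, 435/128], [0, 425/64, 0], [435/128, 0, 7569/256]]; det M2 = -80420625/1048576
det M1 - det M2 = 49387725/32768; K = 49387725/32768 / (3216825/16384)^2 = 8192/209525


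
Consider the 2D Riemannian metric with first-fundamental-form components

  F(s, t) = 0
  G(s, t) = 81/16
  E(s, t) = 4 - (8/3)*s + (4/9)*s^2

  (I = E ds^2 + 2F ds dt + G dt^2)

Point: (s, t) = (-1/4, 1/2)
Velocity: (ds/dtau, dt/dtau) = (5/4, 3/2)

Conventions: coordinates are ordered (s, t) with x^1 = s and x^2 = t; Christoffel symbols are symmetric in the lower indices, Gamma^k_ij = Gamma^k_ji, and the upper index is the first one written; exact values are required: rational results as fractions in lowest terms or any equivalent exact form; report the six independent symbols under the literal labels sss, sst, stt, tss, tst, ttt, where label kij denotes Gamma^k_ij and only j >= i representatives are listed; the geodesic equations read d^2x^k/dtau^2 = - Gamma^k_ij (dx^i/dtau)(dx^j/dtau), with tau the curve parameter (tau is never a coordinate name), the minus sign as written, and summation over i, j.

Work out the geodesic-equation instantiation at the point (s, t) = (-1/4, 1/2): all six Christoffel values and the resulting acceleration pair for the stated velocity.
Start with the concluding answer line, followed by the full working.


Answer: Gamma_sss = -4/13, Gamma_sst = 0, Gamma_stt = 0, Gamma_tss = 0, Gamma_tst = 0, Gamma_ttt = 0; accelerations (d^2s/dtau^2, d^2t/dtau^2) = (25/52, 0)

E = 169/36, F = 0, G = 81/16 at the point
E_s = -26/9, E_t = 0, F_s = 0, F_t = 0, G_s = 0, G_t = 0
EG - F^2 = 1521/64;  g^inv = (64/1521) * [[81/16, 0], [0, 169/36]]
first-kind symbols [ij,l] = (1/2)(d_i g_jl + d_j g_il - d_l g_ij): [ss,s] = E_s/2 = -13/9, [ss,t] = F_s - E_t/2 = 0, [st,s] = E_t/2 = 0, [st,t] = G_s/2 = 0, [tt,s] = F_t - G_s/2 = 0, [tt,t] = G_t/2 = 0
Gamma^s_ij = (G*[ij,s] - F*[ij,t])/(EG - F^2), Gamma^t_ij = (E*[ij,t] - F*[ij,s])/(EG - F^2)
Gamma_sss = -4/13, Gamma_sst = 0, Gamma_stt = 0, Gamma_tss = 0, Gamma_tst = 0, Gamma_ttt = 0
d^2s/dtau^2 = -(Gamma_sss*(5/4)^2 + 2*Gamma_sst*(5/4)*(3/2) + Gamma_stt*(3/2)^2) = 25/52
d^2t/dtau^2 = -(Gamma_tss*(5/4)^2 + 2*Gamma_tst*(5/4)*(3/2) + Gamma_ttt*(3/2)^2) = 0


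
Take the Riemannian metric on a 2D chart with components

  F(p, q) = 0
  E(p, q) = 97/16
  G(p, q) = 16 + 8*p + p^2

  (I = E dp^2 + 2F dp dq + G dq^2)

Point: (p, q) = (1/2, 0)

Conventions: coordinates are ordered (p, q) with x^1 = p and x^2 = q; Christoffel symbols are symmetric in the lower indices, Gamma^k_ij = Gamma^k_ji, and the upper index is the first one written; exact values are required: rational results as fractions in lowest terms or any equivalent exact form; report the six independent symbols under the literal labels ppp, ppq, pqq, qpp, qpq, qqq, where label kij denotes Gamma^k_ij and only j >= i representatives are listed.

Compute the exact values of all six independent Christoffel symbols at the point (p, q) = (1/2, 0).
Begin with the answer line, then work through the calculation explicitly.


Answer: Gamma_ppp = 0, Gamma_ppq = 0, Gamma_pqq = -72/97, Gamma_qpp = 0, Gamma_qpq = 2/9, Gamma_qqq = 0

E = 97/16, F = 0, G = 81/4 at the point
E_p = 0, E_q = 0, F_p = 0, F_q = 0, G_p = 9, G_q = 0
EG - F^2 = 7857/64;  g^inv = (64/7857) * [[81/4, 0], [0, 97/16]]
first-kind symbols [ij,l] = (1/2)(d_i g_jl + d_j g_il - d_l g_ij): [pp,p] = E_p/2 = 0, [pp,q] = F_p - E_q/2 = 0, [pq,p] = E_q/2 = 0, [pq,q] = G_p/2 = 9/2, [qq,p] = F_q - G_p/2 = -9/2, [qq,q] = G_q/2 = 0
Gamma^p_ij = (G*[ij,p] - F*[ij,q])/(EG - F^2), Gamma^q_ij = (E*[ij,q] - F*[ij,p])/(EG - F^2)


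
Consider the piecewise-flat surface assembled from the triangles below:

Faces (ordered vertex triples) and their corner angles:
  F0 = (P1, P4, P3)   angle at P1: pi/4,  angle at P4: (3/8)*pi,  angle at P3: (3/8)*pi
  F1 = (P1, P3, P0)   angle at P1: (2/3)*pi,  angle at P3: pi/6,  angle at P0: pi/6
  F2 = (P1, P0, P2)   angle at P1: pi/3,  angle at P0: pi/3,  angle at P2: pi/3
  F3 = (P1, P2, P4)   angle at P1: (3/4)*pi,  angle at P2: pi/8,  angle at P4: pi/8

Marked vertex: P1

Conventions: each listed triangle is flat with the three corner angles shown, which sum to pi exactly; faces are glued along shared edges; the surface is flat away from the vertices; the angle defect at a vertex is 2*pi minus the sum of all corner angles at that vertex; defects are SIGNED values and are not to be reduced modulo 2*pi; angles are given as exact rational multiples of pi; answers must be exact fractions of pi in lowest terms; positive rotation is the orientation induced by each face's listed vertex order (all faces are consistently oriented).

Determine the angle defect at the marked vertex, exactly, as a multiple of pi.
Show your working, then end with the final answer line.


Sum of corner angles at P1: 2*pi
defect = 2*pi - 2*pi

Answer: defect(P1) = 0


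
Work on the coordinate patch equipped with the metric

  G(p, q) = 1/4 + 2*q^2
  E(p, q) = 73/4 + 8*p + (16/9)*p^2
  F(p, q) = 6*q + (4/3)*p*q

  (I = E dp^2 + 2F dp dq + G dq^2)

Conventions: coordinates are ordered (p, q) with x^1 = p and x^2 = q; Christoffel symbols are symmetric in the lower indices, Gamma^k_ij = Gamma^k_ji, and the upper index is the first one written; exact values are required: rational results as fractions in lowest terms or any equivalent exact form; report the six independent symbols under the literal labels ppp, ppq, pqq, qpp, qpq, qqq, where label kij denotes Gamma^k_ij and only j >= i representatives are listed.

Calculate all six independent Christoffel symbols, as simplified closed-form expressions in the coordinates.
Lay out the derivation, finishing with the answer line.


E = 73/4 + 8*p + (16/9)*p^2; F = 6*q + (4/3)*p*q; G = 1/4 + 2*q^2
Gamma^k_ij = (1/2) g^{kl} (d_i g_jl + d_j g_il - d_l g_ij), with g^inv = (1/(EG-F^2)) [[G, -F], [-F, E]]
first partials: E_p = 8 + (32/9)*p, E_q = 0, F_p = (4/3)*q, F_q = 6 + (4/3)*p, G_p = 0, G_q = 4*q
D = EG - F^2 = 73/16 + 2*p + (1/2)*q^2 + (4/9)*p^2 + (16/9)*p^2*q^2
expanded: Gamma^p_pp = (G E_p - 2F F_p + F E_q)/(2D), Gamma^p_pq = (G E_q - F G_p)/(2D), Gamma^p_qq = (2G F_q - G G_p - F G_q)/(2D), Gamma^q_pp = (2E F_p - E E_q - F E_p)/(2D), Gamma^q_pq = (E G_p - F E_q)/(2D), Gamma^q_qq = (E G_q - 2F F_q + F G_p)/(2D); substitute and cancel common factors

Answer: Gamma_ppp = (256*p*q^2 + 64*p + 144)/(256*p^2*q^2 + 64*p^2 + 288*p + 72*q^2 + 657), Gamma_ppq = 0, Gamma_pqq = (48*p + 216)/(256*p^2*q^2 + 64*p^2 + 288*p + 72*q^2 + 657), Gamma_qpp = (-768*p*q + 48*q)/(256*p^2*q^2 + 64*p^2 + 288*p + 72*q^2 + 657), Gamma_qpq = 0, Gamma_qqq = (256*p^2*q + 72*q)/(256*p^2*q^2 + 64*p^2 + 288*p + 72*q^2 + 657)


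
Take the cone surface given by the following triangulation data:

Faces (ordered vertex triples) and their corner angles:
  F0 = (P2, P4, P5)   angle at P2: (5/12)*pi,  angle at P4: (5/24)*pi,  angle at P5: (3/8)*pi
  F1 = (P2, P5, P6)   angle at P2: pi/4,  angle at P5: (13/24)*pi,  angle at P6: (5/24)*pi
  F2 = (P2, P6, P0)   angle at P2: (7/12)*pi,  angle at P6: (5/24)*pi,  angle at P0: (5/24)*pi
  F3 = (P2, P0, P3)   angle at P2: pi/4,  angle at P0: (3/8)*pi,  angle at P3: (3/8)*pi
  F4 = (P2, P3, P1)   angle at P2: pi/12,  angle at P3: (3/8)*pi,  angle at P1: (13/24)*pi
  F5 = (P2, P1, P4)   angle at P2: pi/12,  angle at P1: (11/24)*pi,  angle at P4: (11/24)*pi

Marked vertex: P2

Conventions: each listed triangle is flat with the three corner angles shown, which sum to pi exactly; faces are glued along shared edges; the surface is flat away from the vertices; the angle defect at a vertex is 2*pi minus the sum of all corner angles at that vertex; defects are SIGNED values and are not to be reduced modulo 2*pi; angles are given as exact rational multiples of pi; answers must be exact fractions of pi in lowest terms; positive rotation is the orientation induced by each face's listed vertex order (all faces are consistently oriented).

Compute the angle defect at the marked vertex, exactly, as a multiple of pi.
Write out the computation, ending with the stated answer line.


Sum of corner angles at P2: (5/3)*pi
defect = 2*pi - (5/3)*pi

Answer: defect(P2) = pi/3


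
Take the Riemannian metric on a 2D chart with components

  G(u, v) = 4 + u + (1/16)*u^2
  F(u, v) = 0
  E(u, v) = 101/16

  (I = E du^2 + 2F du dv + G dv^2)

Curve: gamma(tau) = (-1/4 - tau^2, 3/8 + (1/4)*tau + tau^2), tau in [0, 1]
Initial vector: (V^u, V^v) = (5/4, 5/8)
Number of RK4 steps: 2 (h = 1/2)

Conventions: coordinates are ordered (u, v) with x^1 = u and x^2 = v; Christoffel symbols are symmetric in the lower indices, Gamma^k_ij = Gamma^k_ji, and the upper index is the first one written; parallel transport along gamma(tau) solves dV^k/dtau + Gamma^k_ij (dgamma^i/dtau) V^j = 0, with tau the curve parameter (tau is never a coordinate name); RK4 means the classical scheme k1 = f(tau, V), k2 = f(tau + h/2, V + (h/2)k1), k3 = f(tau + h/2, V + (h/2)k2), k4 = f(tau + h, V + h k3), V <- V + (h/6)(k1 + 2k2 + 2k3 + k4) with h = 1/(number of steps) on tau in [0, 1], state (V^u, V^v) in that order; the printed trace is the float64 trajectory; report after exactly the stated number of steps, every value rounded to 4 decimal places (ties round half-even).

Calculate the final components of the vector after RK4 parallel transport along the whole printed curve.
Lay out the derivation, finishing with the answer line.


gamma'(tau) = (-2*tau, 1/4 + 2*tau); f(tau, V)^k = -Gamma^k_ij(gamma(tau)) gamma'^i(tau) V^j; h = 1/2; intermediate values shown to 6 dp
curve data and Christoffel symbols at the stage parameters:
  tau = 0.000000: gamma = (-0.250000, 0.375000), gamma' = (0.000000, 0.250000); Gamma_uuu = 0.000000, Gamma_uuv = 0.000000, Gamma_uvv = -0.076733, Gamma_vuu = 0.000000, Gamma_vuv = 0.129032, Gamma_vvv = 0.000000
  tau = 0.250000: gamma = (-0.312500, 0.500000), gamma' = (-0.500000, 0.750000); Gamma_uuu = 0.000000, Gamma_uuv = 0.000000, Gamma_uvv = -0.076114, Gamma_vuu = 0.000000, Gamma_vuv = 0.130081, Gamma_vvv = 0.000000
  tau = 0.500000: gamma = (-0.500000, 0.750000), gamma' = (-1.000000, 1.250000); Gamma_uuu = 0.000000, Gamma_uuv = 0.000000, Gamma_uvv = -0.074257, Gamma_vuu = 0.000000, Gamma_vuv = 0.133333, Gamma_vvv = 0.000000
  tau = 0.750000: gamma = (-0.812500, 1.125000), gamma' = (-1.500000, 1.750000); Gamma_uuu = 0.000000, Gamma_uuv = 0.000000, Gamma_uvv = -0.071163, Gamma_vuu = 0.000000, Gamma_vuv = 0.139130, Gamma_vvv = 0.000000
  tau = 1.000000: gamma = (-1.250000, 1.625000), gamma' = (-2.000000, 2.250000); Gamma_uuu = 0.000000, Gamma_uuv = 0.000000, Gamma_uvv = -0.066832, Gamma_vuu = 0.000000, Gamma_vuv = 0.148148, Gamma_vvv = 0.000000
step 0: V^u = 1.2500, V^v = 0.6250
step 1: k1 = (0.011989, -0.040323), k2 = (0.035103, -0.082249), k3 = (0.034505, -0.083494), k4 = (0.054139, -0.133442); V <- V + (h/6)(k1 + 2k2 + 2k3 + k4): V^u = 1.2671, V^v = 0.5829
step 2: k1 = (0.054105, -0.133466), k2 = (0.068436, -0.197123), k3 = (0.066454, -0.201317), k4 = (0.072515, -0.290561); V <- V + (h/6)(k1 + 2k2 + 2k3 + k4): V^u = 1.3001, V^v = 0.4812

Answer: V^u = 1.3001, V^v = 0.4812


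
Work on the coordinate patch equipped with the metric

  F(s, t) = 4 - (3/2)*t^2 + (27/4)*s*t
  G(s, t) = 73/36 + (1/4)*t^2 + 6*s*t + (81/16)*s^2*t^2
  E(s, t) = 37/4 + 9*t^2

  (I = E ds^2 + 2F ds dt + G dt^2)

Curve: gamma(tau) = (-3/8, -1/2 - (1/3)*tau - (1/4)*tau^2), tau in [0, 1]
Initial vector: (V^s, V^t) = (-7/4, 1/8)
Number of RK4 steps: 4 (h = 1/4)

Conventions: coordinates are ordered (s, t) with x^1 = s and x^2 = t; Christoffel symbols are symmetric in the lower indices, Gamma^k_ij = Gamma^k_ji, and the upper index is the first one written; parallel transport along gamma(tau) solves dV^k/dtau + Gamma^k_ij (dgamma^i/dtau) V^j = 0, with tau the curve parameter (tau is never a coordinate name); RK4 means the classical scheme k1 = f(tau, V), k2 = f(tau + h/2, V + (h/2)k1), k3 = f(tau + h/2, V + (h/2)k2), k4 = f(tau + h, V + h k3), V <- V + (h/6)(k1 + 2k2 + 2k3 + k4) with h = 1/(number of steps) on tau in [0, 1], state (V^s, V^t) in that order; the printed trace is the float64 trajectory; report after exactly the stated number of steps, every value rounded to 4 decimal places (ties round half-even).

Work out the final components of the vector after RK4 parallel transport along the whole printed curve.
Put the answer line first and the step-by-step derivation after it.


Answer: V^s = -1.3713, V^t = 0.3529

gamma'(tau) = (0, -1/3 - (1/2)*tau); f(tau, V)^k = -Gamma^k_ij(gamma(tau)) gamma'^i(tau) V^j; h = 1/4; intermediate values shown to 6 dp
curve data and Christoffel symbols at the stage parameters:
  tau = 0.000000: gamma = (-0.375000, -0.500000), gamma' = (0.000000, -0.333333); Gamma_sss = -0.364266, Gamma_sst = -0.371590, Gamma_stt = 0.731927, Gamma_tss = 0.856548, Gamma_tst = -0.046358, Gamma_ttt = -1.528189
  tau = 0.125000: gamma = (-0.375000, -0.545573), gamma' = (0.000000, -0.395833); Gamma_sss = -0.338430, Gamma_sst = -0.364574, Gamma_stt = 0.713520, Gamma_tss = 0.818133, Gamma_tst = -0.113732, Gamma_ttt = -1.459968
  tau = 0.250000: gamma = (-0.375000, -0.598958), gamma' = (0.000000, -0.458333); Gamma_sss = -0.309908, Gamma_sst = -0.356665, Gamma_stt = 0.690865, Gamma_tss = 0.776873, Gamma_tst = -0.188809, Gamma_ttt = -1.381598
  tau = 0.375000: gamma = (-0.375000, -0.660156), gamma' = (0.000000, -0.520833); Gamma_sss = -0.279912, Gamma_sst = -0.348400, Gamma_stt = 0.665029, Gamma_tss = 0.734870, Gamma_tst = -0.269507, Gamma_ttt = -1.296092
  tau = 0.500000: gamma = (-0.375000, -0.729167), gamma' = (0.000000, -0.583333); Gamma_sss = -0.249609, Gamma_sst = -0.340314, Gamma_stt = 0.637287, Gamma_tss = 0.693973, Gamma_tst = -0.353818, Gamma_ttt = -1.206634
  tau = 0.625000: gamma = (-0.375000, -0.805990), gamma' = (0.000000, -0.645833); Gamma_sss = -0.219977, Gamma_sst = -0.332859, Gamma_stt = 0.608868, Gamma_tss = 0.655560, Gamma_tst = -0.439990, Gamma_ttt = -1.116101
  tau = 0.750000: gamma = (-0.375000, -0.890625), gamma' = (0.000000, -0.708333); Gamma_sss = -0.191743, Gamma_sst = -0.326356, Gamma_stt = 0.580801, Gamma_tss = 0.620479, Gamma_tst = -0.526601, Gamma_ttt = -1.026807
  tau = 0.875000: gamma = (-0.375000, -0.983073), gamma' = (0.000000, -0.770833); Gamma_sss = -0.165387, Gamma_sst = -0.320990, Gamma_stt = 0.553852, Gamma_tss = 0.589102, Gamma_tst = -0.612565, Gamma_ttt = -0.940425
  tau = 1.000000: gamma = (-0.375000, -1.083333), gamma' = (0.000000, -0.833333); Gamma_sss = -0.141171, Gamma_sst = -0.316834, Gamma_stt = 0.528522, Gamma_tss = 0.561436, Gamma_tst = -0.697086, Gamma_ttt = -0.858042
step 0: V^s = -1.7500, V^t = 0.1250
step 1: k1 = (0.247258, -0.036633), k2 = (0.282094, 0.007800), k3 = (0.283034, 0.004394), k4 = (0.314437, 0.065468); V <- V + (h/6)(k1 + 2k2 + 2k3 + k4): V^s = -1.6795, V^t = 0.1272
step 2: k1 = (0.314834, 0.064782), k2 = (0.344487, 0.138880), k3 = (0.347023, 0.132107), k4 = (0.375758, 0.215942); V <- V + (h/6)(k1 + 2k2 + 2k3 + k4): V^s = -1.5931, V^t = 0.1615
step 3: k1 = (0.376294, 0.215134), k2 = (0.406439, 0.303537), k3 = (0.409975, 0.294501), k4 = (0.441311, 0.385001); V <- V + (h/6)(k1 + 2k2 + 2k3 + k4): V^s = -1.4910, V^t = 0.2363
step 4: k1 = (0.441902, 0.384262), k2 = (0.476656, 0.471802), k3 = (0.480253, 0.461818), k4 = (0.516909, 0.544840); V <- V + (h/6)(k1 + 2k2 + 2k3 + k4): V^s = -1.3713, V^t = 0.3529


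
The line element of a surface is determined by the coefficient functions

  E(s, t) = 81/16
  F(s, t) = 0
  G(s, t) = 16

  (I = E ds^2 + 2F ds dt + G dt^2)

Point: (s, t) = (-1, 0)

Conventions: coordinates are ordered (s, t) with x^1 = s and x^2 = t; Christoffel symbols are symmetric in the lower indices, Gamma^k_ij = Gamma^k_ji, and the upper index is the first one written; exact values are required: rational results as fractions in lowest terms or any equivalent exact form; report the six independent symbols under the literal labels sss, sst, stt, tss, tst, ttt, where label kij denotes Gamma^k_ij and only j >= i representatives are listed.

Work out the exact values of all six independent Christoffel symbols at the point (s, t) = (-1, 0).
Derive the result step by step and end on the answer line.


E = 81/16, F = 0, G = 16 at the point
E_s = 0, E_t = 0, F_s = 0, F_t = 0, G_s = 0, G_t = 0
EG - F^2 = 81;  g^inv = (1/81) * [[16, 0], [0, 81/16]]
first-kind symbols [ij,l] = (1/2)(d_i g_jl + d_j g_il - d_l g_ij): [ss,s] = E_s/2 = 0, [ss,t] = F_s - E_t/2 = 0, [st,s] = E_t/2 = 0, [st,t] = G_s/2 = 0, [tt,s] = F_t - G_s/2 = 0, [tt,t] = G_t/2 = 0
Gamma^s_ij = (G*[ij,s] - F*[ij,t])/(EG - F^2), Gamma^t_ij = (E*[ij,t] - F*[ij,s])/(EG - F^2)

Answer: Gamma_sss = 0, Gamma_sst = 0, Gamma_stt = 0, Gamma_tss = 0, Gamma_tst = 0, Gamma_ttt = 0


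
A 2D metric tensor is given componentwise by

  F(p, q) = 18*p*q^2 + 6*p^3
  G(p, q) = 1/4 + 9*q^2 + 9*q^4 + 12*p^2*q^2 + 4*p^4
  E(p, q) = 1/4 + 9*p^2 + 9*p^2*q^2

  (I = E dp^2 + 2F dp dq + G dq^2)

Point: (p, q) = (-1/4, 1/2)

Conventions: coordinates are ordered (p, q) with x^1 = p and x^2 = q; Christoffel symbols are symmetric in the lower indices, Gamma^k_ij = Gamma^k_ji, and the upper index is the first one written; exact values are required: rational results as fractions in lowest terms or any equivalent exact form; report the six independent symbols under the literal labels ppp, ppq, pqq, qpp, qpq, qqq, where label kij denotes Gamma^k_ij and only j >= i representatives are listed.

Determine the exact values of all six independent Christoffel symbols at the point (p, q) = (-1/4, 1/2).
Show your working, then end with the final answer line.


E = 61/64, F = -39/32, G = 209/64 at the point
E_p = -45/8, E_q = 9/16, F_p = 45/8, F_q = -9/2, G_p = -7/4, G_q = 57/4
EG - F^2 = 6665/4096;  g^inv = (4096/6665) * [[209/64, 39/32], [39/32, 61/64]]
first-kind symbols [ij,l] = (1/2)(d_i g_jl + d_j g_il - d_l g_ij): [pp,p] = E_p/2 = -45/16, [pp,q] = F_p - E_q/2 = 171/32, [pq,p] = E_q/2 = 9/32, [pq,q] = G_p/2 = -7/8, [qq,p] = F_q - G_p/2 = -29/8, [qq,q] = G_q/2 = 57/8
Gamma^p_ij = (G*[ij,p] - F*[ij,q])/(EG - F^2), Gamma^q_ij = (E*[ij,q] - F*[ij,p])/(EG - F^2)

Answer: Gamma_ppp = -10944/6665, Gamma_ppq = -606/6665, Gamma_pqq = -2584/1333, Gamma_qpp = 6822/6665, Gamma_qpq = -2012/6665, Gamma_qqq = 1944/1333


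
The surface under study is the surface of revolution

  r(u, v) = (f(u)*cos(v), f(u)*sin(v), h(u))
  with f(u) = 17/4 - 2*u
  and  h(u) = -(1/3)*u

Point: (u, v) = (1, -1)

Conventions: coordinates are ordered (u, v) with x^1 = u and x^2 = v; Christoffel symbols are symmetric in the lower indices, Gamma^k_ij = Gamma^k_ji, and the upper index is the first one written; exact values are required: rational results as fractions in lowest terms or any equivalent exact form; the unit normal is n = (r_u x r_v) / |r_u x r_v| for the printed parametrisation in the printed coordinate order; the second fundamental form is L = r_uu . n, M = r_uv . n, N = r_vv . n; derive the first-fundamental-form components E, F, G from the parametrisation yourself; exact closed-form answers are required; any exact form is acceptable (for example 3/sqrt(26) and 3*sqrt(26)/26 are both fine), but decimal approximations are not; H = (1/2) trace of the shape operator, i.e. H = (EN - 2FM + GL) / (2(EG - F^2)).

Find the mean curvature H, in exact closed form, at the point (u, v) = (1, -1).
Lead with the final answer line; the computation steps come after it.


Answer: H = -2*sqrt(37)/333

f = 9/4, f' = -2, f'' = 0, h' = -1/3, h'' = 0
E = 37/9, F = 0, G = 81/16; answer radicand W^2 = 37/9
unnormalised second-form numerators: l = 0, m = 0, n = -3/4; L = l/sqrt(37/9), and similarly M = m/sqrt(W^2), N = n/sqrt(W^2)
H = (E*n - 2*F*m + G*l) / (2*(EG - F^2)*sqrt(W^2)); E*n - 2*F*m + G*l = -37/12, EG - F^2 = 333/16, so H = (-2/27)/sqrt(37/9)


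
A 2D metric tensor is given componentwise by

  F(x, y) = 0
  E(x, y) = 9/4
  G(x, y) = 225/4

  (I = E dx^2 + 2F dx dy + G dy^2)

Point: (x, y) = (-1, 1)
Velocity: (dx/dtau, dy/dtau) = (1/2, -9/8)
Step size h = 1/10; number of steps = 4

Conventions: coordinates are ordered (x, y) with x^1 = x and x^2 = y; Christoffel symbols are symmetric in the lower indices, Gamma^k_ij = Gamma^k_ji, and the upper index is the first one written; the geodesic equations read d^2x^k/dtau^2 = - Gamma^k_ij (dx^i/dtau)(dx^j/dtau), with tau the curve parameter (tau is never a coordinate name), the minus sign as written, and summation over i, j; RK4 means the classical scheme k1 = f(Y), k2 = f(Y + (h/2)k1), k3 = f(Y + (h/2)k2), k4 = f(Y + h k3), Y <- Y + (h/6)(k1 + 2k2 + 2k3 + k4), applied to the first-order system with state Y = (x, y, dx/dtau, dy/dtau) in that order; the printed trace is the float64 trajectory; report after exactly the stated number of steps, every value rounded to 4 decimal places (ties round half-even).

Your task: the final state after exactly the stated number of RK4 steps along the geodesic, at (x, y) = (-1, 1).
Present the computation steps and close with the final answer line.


f(Y) = (dx/dtau, dy/dtau, -Gamma^x_ij Y'^i Y'^j, -Gamma^y_ij Y'^i Y'^j) with the Gammas evaluated at the stage position; h = 0.100000; intermediate values shown to 6 dp
step 0: x = -1.0000, y = 1.0000, dx/dtau = 0.5000, dy/dtau = -1.1250
step 1:
  k1: at (x, y) = (-1.000000, 1.000000), (dx/dtau, dy/dtau) = (0.500000, -1.125000); Gamma_xxx = 0.000000, Gamma_xxy = 0.000000, Gamma_xyy = 0.000000, Gamma_yxx = 0.000000, Gamma_yxy = 0.000000, Gamma_yyy = 0.000000; k1 = (0.500000, -1.125000, 0.000000, 0.000000)
  k2: at (x, y) = (-0.975000, 0.943750), (dx/dtau, dy/dtau) = (0.500000, -1.125000); Gamma_xxx = 0.000000, Gamma_xxy = 0.000000, Gamma_xyy = 0.000000, Gamma_yxx = 0.000000, Gamma_yxy = 0.000000, Gamma_yyy = 0.000000; k2 = (0.500000, -1.125000, 0.000000, 0.000000)
  k3: at (x, y) = (-0.975000, 0.943750), (dx/dtau, dy/dtau) = (0.500000, -1.125000); Gamma_xxx = 0.000000, Gamma_xxy = 0.000000, Gamma_xyy = 0.000000, Gamma_yxx = 0.000000, Gamma_yxy = 0.000000, Gamma_yyy = 0.000000; k3 = (0.500000, -1.125000, 0.000000, 0.000000)
  k4: at (x, y) = (-0.950000, 0.887500), (dx/dtau, dy/dtau) = (0.500000, -1.125000); Gamma_xxx = 0.000000, Gamma_xxy = 0.000000, Gamma_xyy = 0.000000, Gamma_yxx = 0.000000, Gamma_yxy = 0.000000, Gamma_yyy = 0.000000; k4 = (0.500000, -1.125000, 0.000000, 0.000000)
  Y <- Y + (h/6)(k1 + 2k2 + 2k3 + k4): x = -0.9500, y = 0.8875, dx/dtau = 0.5000, dy/dtau = -1.1250
step 2:
  k1: at (x, y) = (-0.950000, 0.887500), (dx/dtau, dy/dtau) = (0.500000, -1.125000); Gamma_xxx = 0.000000, Gamma_xxy = 0.000000, Gamma_xyy = 0.000000, Gamma_yxx = 0.000000, Gamma_yxy = 0.000000, Gamma_yyy = 0.000000; k1 = (0.500000, -1.125000, 0.000000, 0.000000)
  k2: at (x, y) = (-0.925000, 0.831250), (dx/dtau, dy/dtau) = (0.500000, -1.125000); Gamma_xxx = 0.000000, Gamma_xxy = 0.000000, Gamma_xyy = 0.000000, Gamma_yxx = 0.000000, Gamma_yxy = 0.000000, Gamma_yyy = 0.000000; k2 = (0.500000, -1.125000, 0.000000, 0.000000)
  k3: at (x, y) = (-0.925000, 0.831250), (dx/dtau, dy/dtau) = (0.500000, -1.125000); Gamma_xxx = 0.000000, Gamma_xxy = 0.000000, Gamma_xyy = 0.000000, Gamma_yxx = 0.000000, Gamma_yxy = 0.000000, Gamma_yyy = 0.000000; k3 = (0.500000, -1.125000, 0.000000, 0.000000)
  k4: at (x, y) = (-0.900000, 0.775000), (dx/dtau, dy/dtau) = (0.500000, -1.125000); Gamma_xxx = 0.000000, Gamma_xxy = 0.000000, Gamma_xyy = 0.000000, Gamma_yxx = 0.000000, Gamma_yxy = 0.000000, Gamma_yyy = 0.000000; k4 = (0.500000, -1.125000, 0.000000, 0.000000)
  Y <- Y + (h/6)(k1 + 2k2 + 2k3 + k4): x = -0.9000, y = 0.7750, dx/dtau = 0.5000, dy/dtau = -1.1250
step 3:
  k1: at (x, y) = (-0.900000, 0.775000), (dx/dtau, dy/dtau) = (0.500000, -1.125000); Gamma_xxx = 0.000000, Gamma_xxy = 0.000000, Gamma_xyy = 0.000000, Gamma_yxx = 0.000000, Gamma_yxy = 0.000000, Gamma_yyy = 0.000000; k1 = (0.500000, -1.125000, 0.000000, 0.000000)
  k2: at (x, y) = (-0.875000, 0.718750), (dx/dtau, dy/dtau) = (0.500000, -1.125000); Gamma_xxx = 0.000000, Gamma_xxy = 0.000000, Gamma_xyy = 0.000000, Gamma_yxx = 0.000000, Gamma_yxy = 0.000000, Gamma_yyy = 0.000000; k2 = (0.500000, -1.125000, 0.000000, 0.000000)
  k3: at (x, y) = (-0.875000, 0.718750), (dx/dtau, dy/dtau) = (0.500000, -1.125000); Gamma_xxx = 0.000000, Gamma_xxy = 0.000000, Gamma_xyy = 0.000000, Gamma_yxx = 0.000000, Gamma_yxy = 0.000000, Gamma_yyy = 0.000000; k3 = (0.500000, -1.125000, 0.000000, 0.000000)
  k4: at (x, y) = (-0.850000, 0.662500), (dx/dtau, dy/dtau) = (0.500000, -1.125000); Gamma_xxx = 0.000000, Gamma_xxy = 0.000000, Gamma_xyy = 0.000000, Gamma_yxx = 0.000000, Gamma_yxy = 0.000000, Gamma_yyy = 0.000000; k4 = (0.500000, -1.125000, 0.000000, 0.000000)
  Y <- Y + (h/6)(k1 + 2k2 + 2k3 + k4): x = -0.8500, y = 0.6625, dx/dtau = 0.5000, dy/dtau = -1.1250
step 4:
  k1: at (x, y) = (-0.850000, 0.662500), (dx/dtau, dy/dtau) = (0.500000, -1.125000); Gamma_xxx = 0.000000, Gamma_xxy = 0.000000, Gamma_xyy = 0.000000, Gamma_yxx = 0.000000, Gamma_yxy = 0.000000, Gamma_yyy = 0.000000; k1 = (0.500000, -1.125000, 0.000000, 0.000000)
  k2: at (x, y) = (-0.825000, 0.606250), (dx/dtau, dy/dtau) = (0.500000, -1.125000); Gamma_xxx = 0.000000, Gamma_xxy = 0.000000, Gamma_xyy = 0.000000, Gamma_yxx = 0.000000, Gamma_yxy = 0.000000, Gamma_yyy = 0.000000; k2 = (0.500000, -1.125000, 0.000000, 0.000000)
  k3: at (x, y) = (-0.825000, 0.606250), (dx/dtau, dy/dtau) = (0.500000, -1.125000); Gamma_xxx = 0.000000, Gamma_xxy = 0.000000, Gamma_xyy = 0.000000, Gamma_yxx = 0.000000, Gamma_yxy = 0.000000, Gamma_yyy = 0.000000; k3 = (0.500000, -1.125000, 0.000000, 0.000000)
  k4: at (x, y) = (-0.800000, 0.550000), (dx/dtau, dy/dtau) = (0.500000, -1.125000); Gamma_xxx = 0.000000, Gamma_xxy = 0.000000, Gamma_xyy = 0.000000, Gamma_yxx = 0.000000, Gamma_yxy = 0.000000, Gamma_yyy = 0.000000; k4 = (0.500000, -1.125000, 0.000000, 0.000000)
  Y <- Y + (h/6)(k1 + 2k2 + 2k3 + k4): x = -0.8000, y = 0.5500, dx/dtau = 0.5000, dy/dtau = -1.1250

Answer: x = -0.8000, y = 0.5500, dx/dtau = 0.5000, dy/dtau = -1.1250


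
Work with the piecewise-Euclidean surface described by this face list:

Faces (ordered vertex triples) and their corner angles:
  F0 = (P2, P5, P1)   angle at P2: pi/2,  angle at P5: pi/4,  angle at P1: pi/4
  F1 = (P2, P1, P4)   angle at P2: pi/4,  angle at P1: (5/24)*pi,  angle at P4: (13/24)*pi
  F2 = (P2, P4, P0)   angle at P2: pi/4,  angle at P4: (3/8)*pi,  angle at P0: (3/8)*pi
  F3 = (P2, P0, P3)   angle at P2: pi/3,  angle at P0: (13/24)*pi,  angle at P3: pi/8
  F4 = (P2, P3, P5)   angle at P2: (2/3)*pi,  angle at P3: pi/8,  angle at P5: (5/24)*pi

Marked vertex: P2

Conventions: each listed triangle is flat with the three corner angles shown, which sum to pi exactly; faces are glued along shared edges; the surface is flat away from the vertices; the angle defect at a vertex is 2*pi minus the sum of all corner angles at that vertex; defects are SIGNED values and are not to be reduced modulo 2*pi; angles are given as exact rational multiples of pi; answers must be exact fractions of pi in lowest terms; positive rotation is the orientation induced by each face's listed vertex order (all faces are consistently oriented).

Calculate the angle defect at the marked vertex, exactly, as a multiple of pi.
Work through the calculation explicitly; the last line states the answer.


Sum of corner angles at P2: 2*pi
defect = 2*pi - 2*pi

Answer: defect(P2) = 0


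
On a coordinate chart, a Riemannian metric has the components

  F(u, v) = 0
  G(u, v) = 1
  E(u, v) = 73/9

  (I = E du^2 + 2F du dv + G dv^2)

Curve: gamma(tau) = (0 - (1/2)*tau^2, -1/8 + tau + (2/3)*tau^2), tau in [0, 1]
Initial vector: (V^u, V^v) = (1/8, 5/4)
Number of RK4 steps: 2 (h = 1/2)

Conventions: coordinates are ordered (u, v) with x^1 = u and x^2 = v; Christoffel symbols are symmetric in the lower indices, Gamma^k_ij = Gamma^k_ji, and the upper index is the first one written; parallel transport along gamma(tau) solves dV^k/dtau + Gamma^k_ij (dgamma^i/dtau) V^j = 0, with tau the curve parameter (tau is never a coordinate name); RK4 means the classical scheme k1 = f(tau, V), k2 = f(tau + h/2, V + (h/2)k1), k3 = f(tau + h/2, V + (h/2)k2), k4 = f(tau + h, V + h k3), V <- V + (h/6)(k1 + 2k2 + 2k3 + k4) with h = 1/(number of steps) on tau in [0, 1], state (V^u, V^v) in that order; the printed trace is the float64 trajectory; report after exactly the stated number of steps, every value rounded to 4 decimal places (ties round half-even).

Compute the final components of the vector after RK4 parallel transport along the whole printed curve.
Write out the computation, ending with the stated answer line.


gamma'(tau) = (-tau, 1 + (4/3)*tau); f(tau, V)^k = -Gamma^k_ij(gamma(tau)) gamma'^i(tau) V^j; h = 1/2; intermediate values shown to 6 dp
curve data and Christoffel symbols at the stage parameters:
  tau = 0.000000: gamma = (0.000000, -0.125000), gamma' = (0.000000, 1.000000); Gamma_uuu = 0.000000, Gamma_uuv = 0.000000, Gamma_uvv = 0.000000, Gamma_vuu = 0.000000, Gamma_vuv = 0.000000, Gamma_vvv = 0.000000
  tau = 0.250000: gamma = (-0.031250, 0.166667), gamma' = (-0.250000, 1.333333); Gamma_uuu = 0.000000, Gamma_uuv = 0.000000, Gamma_uvv = 0.000000, Gamma_vuu = 0.000000, Gamma_vuv = 0.000000, Gamma_vvv = 0.000000
  tau = 0.500000: gamma = (-0.125000, 0.541667), gamma' = (-0.500000, 1.666667); Gamma_uuu = 0.000000, Gamma_uuv = 0.000000, Gamma_uvv = 0.000000, Gamma_vuu = 0.000000, Gamma_vuv = 0.000000, Gamma_vvv = 0.000000
  tau = 0.750000: gamma = (-0.281250, 1.000000), gamma' = (-0.750000, 2.000000); Gamma_uuu = 0.000000, Gamma_uuv = 0.000000, Gamma_uvv = 0.000000, Gamma_vuu = 0.000000, Gamma_vuv = 0.000000, Gamma_vvv = 0.000000
  tau = 1.000000: gamma = (-0.500000, 1.541667), gamma' = (-1.000000, 2.333333); Gamma_uuu = 0.000000, Gamma_uuv = 0.000000, Gamma_uvv = 0.000000, Gamma_vuu = 0.000000, Gamma_vuv = 0.000000, Gamma_vvv = 0.000000
step 0: V^u = 0.1250, V^v = 1.2500
step 1: k1 = (0.000000, 0.000000), k2 = (0.000000, 0.000000), k3 = (0.000000, 0.000000), k4 = (0.000000, 0.000000); V <- V + (h/6)(k1 + 2k2 + 2k3 + k4): V^u = 0.1250, V^v = 1.2500
step 2: k1 = (0.000000, 0.000000), k2 = (0.000000, 0.000000), k3 = (0.000000, 0.000000), k4 = (0.000000, 0.000000); V <- V + (h/6)(k1 + 2k2 + 2k3 + k4): V^u = 0.1250, V^v = 1.2500

Answer: V^u = 0.1250, V^v = 1.2500


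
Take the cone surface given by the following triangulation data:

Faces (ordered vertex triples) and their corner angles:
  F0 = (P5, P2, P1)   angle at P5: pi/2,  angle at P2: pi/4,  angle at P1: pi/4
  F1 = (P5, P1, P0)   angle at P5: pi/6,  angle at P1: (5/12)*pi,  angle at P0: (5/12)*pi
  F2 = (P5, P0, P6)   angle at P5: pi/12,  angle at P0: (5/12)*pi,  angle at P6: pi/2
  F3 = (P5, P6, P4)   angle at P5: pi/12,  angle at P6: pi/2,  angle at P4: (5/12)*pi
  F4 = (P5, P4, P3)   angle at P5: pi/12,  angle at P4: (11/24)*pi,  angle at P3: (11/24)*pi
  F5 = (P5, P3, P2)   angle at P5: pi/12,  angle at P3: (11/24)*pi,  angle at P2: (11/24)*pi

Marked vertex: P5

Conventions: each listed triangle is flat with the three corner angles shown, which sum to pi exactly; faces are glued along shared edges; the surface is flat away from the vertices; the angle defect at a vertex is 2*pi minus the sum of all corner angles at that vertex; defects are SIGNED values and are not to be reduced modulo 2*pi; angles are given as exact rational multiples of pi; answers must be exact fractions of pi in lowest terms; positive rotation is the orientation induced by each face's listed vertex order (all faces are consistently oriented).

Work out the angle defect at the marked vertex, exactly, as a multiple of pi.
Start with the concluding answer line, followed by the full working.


Answer: defect(P5) = pi

Sum of corner angles at P5: pi
defect = 2*pi - pi


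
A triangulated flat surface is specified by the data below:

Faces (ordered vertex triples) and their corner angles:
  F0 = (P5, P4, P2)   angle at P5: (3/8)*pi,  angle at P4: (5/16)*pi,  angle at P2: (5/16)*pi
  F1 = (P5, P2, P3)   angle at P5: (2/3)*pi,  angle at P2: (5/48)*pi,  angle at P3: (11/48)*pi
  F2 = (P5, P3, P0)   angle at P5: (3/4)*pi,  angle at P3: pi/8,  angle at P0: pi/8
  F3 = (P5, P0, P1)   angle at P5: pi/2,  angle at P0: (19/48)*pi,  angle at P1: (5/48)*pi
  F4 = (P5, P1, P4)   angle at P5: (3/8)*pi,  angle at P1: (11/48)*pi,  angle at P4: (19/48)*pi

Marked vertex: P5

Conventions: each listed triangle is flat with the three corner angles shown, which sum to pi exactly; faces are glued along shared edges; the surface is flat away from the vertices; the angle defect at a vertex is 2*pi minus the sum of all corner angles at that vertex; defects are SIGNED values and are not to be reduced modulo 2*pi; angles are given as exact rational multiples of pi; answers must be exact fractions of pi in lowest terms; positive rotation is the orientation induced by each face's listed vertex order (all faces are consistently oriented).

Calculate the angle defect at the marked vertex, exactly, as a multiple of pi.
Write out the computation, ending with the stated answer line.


Sum of corner angles at P5: (8/3)*pi
defect = 2*pi - (8/3)*pi

Answer: defect(P5) = (-2/3)*pi


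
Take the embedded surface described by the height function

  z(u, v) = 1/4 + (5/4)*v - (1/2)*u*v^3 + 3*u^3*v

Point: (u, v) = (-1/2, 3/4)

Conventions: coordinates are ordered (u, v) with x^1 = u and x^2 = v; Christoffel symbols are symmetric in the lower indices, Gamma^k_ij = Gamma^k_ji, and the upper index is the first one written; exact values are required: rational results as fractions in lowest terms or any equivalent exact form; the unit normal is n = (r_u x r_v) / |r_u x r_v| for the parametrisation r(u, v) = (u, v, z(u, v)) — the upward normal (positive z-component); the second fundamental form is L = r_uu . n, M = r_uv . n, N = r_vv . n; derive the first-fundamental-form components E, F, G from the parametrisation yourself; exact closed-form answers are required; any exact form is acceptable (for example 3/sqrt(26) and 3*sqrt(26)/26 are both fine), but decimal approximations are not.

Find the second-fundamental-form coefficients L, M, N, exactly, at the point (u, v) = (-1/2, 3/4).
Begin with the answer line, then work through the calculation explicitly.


Answer: L = -864*sqrt(79661)/79661, M = 180*sqrt(79661)/79661, N = 144*sqrt(79661)/79661

z_u = 189/128, z_v = 83/64, z_uu = -27/4, z_uv = 45/32, z_vv = 9/8
E = 52105/16384, F = 15687/8192, G = 10985/4096; answer radicand W^2 = 79661/16384
unnormalised second-form numerators: l = -27/4, m = 45/32, n = 9/8; L = l/sqrt(79661/16384), and similarly M = m/sqrt(W^2), N = n/sqrt(W^2)


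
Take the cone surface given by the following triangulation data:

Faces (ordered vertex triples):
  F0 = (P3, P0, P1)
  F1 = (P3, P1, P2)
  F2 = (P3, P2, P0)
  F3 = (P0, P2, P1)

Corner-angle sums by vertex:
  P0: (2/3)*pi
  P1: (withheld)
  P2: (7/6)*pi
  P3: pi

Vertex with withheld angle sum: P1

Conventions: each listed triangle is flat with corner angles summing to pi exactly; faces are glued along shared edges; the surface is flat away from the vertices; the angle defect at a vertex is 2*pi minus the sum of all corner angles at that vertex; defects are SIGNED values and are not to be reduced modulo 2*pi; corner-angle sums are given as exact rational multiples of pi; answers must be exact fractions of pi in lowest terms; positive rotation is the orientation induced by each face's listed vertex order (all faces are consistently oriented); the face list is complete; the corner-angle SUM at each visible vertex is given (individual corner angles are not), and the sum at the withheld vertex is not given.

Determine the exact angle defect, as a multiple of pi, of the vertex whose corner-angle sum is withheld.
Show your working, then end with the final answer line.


V = 4, E = 6, F = 4; chi = V - E + F = 2
Gauss-Bonnet: total defect = 2*pi*chi = 4*pi; visible defects sum to (19/6)*pi

Answer: defect(P1) = (5/6)*pi


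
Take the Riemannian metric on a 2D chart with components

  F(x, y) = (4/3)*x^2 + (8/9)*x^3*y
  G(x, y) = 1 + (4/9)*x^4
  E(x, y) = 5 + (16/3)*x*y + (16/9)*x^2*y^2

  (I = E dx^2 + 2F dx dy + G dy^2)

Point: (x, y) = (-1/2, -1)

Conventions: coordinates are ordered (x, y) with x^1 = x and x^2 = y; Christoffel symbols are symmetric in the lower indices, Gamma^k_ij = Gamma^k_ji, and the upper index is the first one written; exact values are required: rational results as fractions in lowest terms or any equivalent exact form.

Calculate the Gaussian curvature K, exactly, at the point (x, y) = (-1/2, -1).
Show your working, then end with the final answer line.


E = 73/9, F = 4/9, G = 37/36, EG - F^2 = 293/36 at the point
E_x = -64/9, E_y = -32/9, F_x = -2, F_y = -1/9, G_x = -2/9, G_y = 0
E_yy = 8/9, F_xy = 2/3, G_xx = 4/3
The intrinsic route: Brioschi's K = (det M1 - det M2)/(EG - F^2)^2.
M1 = [[-E_yy/2 + F_xy - G_xx/2, E_x/2, F_x - E_y/2], [F_y - G_x/2, E, F], [G_y/2, F, G]] = [[-4/9, -32/9, -2/9], [0, 73/9, 4/9], [0, 4/9, 37/36]]; det M1 = -293/81
M2 = [[0, E_y/2, G_x/2], [E_y/2, E, F], [G_x/2, F, G]] = [[0, -16/9, -1/9], [-16/9, 73/9, 4/9], [-1/9, 4/9, 37/36]]; det M2 = -257/81
det M1 - det M2 = -4/9; K = -4/9 / (293/36)^2 = -576/85849

Answer: K = -576/85849


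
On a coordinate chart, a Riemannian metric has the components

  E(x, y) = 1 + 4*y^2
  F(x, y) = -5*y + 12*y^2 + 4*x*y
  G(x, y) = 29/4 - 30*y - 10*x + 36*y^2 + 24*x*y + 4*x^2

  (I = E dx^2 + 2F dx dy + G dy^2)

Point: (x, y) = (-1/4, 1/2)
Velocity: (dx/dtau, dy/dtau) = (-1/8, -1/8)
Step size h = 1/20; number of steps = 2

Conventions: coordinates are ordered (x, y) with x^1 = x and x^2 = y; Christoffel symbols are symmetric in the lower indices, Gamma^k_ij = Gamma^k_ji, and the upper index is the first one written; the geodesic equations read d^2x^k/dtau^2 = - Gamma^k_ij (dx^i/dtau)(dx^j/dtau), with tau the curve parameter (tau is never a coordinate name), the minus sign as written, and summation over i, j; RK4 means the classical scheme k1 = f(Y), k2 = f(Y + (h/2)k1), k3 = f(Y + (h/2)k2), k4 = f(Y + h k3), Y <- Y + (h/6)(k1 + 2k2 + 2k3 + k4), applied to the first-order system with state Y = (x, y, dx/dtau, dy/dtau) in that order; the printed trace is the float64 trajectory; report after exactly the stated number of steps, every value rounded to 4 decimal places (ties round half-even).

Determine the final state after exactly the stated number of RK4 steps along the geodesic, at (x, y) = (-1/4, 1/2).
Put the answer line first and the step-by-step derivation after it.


Answer: x = -0.2629, y = 0.4875, dx/dtau = -0.1329, dy/dtau = -0.1246

f(Y) = (dx/dtau, dy/dtau, -Gamma^x_ij Y'^i Y'^j, -Gamma^y_ij Y'^i Y'^j) with the Gammas evaluated at the stage position; h = 0.050000; intermediate values shown to 6 dp
step 0: x = -0.2500, y = 0.5000, dx/dtau = -0.1250, dy/dtau = -0.1250
step 1:
  k1: at (x, y) = (-0.250000, 0.500000), (dx/dtau, dy/dtau) = (-0.125000, -0.125000); Gamma_xxx = 0.000000, Gamma_xxy = 1.000000, Gamma_xyy = 3.000000, Gamma_yxx = 0.000000, Gamma_yxy = 0.000000, Gamma_yyy = 0.000000; k1 = (-0.125000, -0.125000, -0.078125, 0.000000)
  k2: at (x, y) = (-0.253125, 0.496875), (dx/dtau, dy/dtau) = (-0.126953, -0.125000); Gamma_xxx = 0.000000, Gamma_xxy = 0.999666, Gamma_xyy = 2.998998, Gamma_yxx = 0.000000, Gamma_yxy = -0.025149, Gamma_yyy = -0.075446; k2 = (-0.126953, -0.125000, -0.078587, 0.001977)
  k3: at (x, y) = (-0.253174, 0.496875), (dx/dtau, dy/dtau) = (-0.126965, -0.124951); Gamma_xxx = 0.000000, Gamma_xxy = 0.999664, Gamma_xyy = 2.998991, Gamma_yxx = 0.000000, Gamma_yxy = -0.025247, Gamma_yyy = -0.075741; k3 = (-0.126965, -0.124951, -0.078540, 0.001984)
  k4: at (x, y) = (-0.256348, 0.493752), (dx/dtau, dy/dtau) = (-0.128927, -0.124901); Gamma_xxx = 0.000000, Gamma_xxy = 0.998648, Gamma_xyy = 2.995943, Gamma_yxx = 0.000000, Gamma_yxy = -0.050748, Gamma_yyy = -0.152244; k4 = (-0.128927, -0.124901, -0.078900, 0.004009)
  Y <- Y + (h/6)(k1 + 2k2 + 2k3 + k4): x = -0.2563, y = 0.4938, dx/dtau = -0.1289, dy/dtau = -0.1249
step 2:
  k1: at (x, y) = (-0.256348, 0.493752), (dx/dtau, dy/dtau) = (-0.128927, -0.124901); Gamma_xxx = 0.000000, Gamma_xxy = 0.998647, Gamma_xyy = 2.995942, Gamma_yxx = 0.000000, Gamma_yxy = -0.050753, Gamma_yyy = -0.152258; k1 = (-0.128927, -0.124901, -0.078900, 0.004010)
  k2: at (x, y) = (-0.259571, 0.490629), (dx/dtau, dy/dtau) = (-0.130900, -0.124800); Gamma_xxx = 0.000000, Gamma_xxy = 0.996936, Gamma_xyy = 2.990808, Gamma_yxx = 0.000000, Gamma_yxy = -0.076572, Gamma_yyy = -0.229715; k2 = (-0.130900, -0.124800, -0.079155, 0.006080)
  k3: at (x, y) = (-0.259621, 0.490632), (dx/dtau, dy/dtau) = (-0.130906, -0.124749); Gamma_xxx = 0.000000, Gamma_xxy = 0.996930, Gamma_xyy = 2.990789, Gamma_yxx = 0.000000, Gamma_yxy = -0.076656, Gamma_yyy = -0.229967; k3 = (-0.130906, -0.124749, -0.079104, 0.006082)
  k4: at (x, y) = (-0.262893, 0.487514), (dx/dtau, dy/dtau) = (-0.132883, -0.124596); Gamma_xxx = 0.000000, Gamma_xxy = 0.994510, Gamma_xyy = 2.983531, Gamma_yxx = 0.000000, Gamma_yxy = -0.102713, Gamma_yyy = -0.308140; k4 = (-0.132883, -0.124596, -0.079249, 0.008185)
  Y <- Y + (h/6)(k1 + 2k2 + 2k3 + k4): x = -0.2629, y = 0.4875, dx/dtau = -0.1329, dy/dtau = -0.1246
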